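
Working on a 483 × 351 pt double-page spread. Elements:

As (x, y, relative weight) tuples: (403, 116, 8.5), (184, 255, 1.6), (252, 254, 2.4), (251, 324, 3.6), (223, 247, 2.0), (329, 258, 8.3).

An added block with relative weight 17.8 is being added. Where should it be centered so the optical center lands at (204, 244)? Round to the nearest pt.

After adding the added block, total weight = 8.5 + 1.6 + 2.4 + 3.6 + 2.0 + 8.3 + 17.8 = 44.2.
x: target moment 44.2×204 = 9016.8; current 8.5·403 + 1.6·184 + 2.4·252 + 3.6·251 + 2.0·223 + 8.3·329 = 8405.0; the added block supplies 611.8, so x = 611.8/17.8 ≈ 34.37.
y: target moment 44.2×244 = 10784.8; current 8.5·116 + 1.6·255 + 2.4·254 + 3.6·324 + 2.0·247 + 8.3·258 = 5805.4; the added block supplies 4979.4, so y = 4979.4/17.8 ≈ 279.74.

(34, 280)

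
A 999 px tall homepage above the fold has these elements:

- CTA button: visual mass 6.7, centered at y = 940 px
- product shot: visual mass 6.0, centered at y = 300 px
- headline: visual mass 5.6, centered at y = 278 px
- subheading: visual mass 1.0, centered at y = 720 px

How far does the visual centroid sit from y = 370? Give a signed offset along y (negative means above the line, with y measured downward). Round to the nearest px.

Weights sum to 6.7 + 6.0 + 5.6 + 1.0 = 19.3.
Σw·y = 6.7·940 + 6.0·300 + 5.6·278 + 1.0·720 = 10374.8, so ȳ = 10374.8/19.3 ≈ 537.55.
Against y = 370, that's 537.55 − 370 = 167.55.

≈ 168 px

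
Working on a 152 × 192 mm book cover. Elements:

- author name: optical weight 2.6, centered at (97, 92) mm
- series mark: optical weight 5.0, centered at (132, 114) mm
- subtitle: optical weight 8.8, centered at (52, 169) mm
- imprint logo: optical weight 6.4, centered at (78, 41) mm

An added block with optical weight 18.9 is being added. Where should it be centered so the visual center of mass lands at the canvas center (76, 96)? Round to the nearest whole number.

After adding the added block, total weight = 2.6 + 5.0 + 8.8 + 6.4 + 18.9 = 41.7.
x: target moment 41.7×76 = 3169.2; current 2.6·97 + 5.0·132 + 8.8·52 + 6.4·78 = 1869.0; the added block supplies 1300.2, so x = 1300.2/18.9 ≈ 68.79.
y: target moment 41.7×96 = 4003.2; current 2.6·92 + 5.0·114 + 8.8·169 + 6.4·41 = 2558.8; the added block supplies 1444.4, so y = 1444.4/18.9 ≈ 76.42.

(69, 76)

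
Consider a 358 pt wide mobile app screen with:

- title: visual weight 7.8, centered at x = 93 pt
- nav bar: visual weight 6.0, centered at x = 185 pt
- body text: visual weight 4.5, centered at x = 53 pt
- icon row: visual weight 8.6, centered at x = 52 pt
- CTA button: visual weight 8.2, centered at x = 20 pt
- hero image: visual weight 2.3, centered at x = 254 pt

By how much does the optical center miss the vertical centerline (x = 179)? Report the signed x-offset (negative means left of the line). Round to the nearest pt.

≈ -92 pt

Total weight = 7.8 + 6.0 + 4.5 + 8.6 + 8.2 + 2.3 = 37.4.
x: (7.8·93 + 6.0·185 + 4.5·53 + 8.6·52 + 8.2·20 + 2.3·254) / 37.4 = 3269.3 / 37.4 ≈ 87.41
Against x = 179, that's 87.41 − 179 = -91.59.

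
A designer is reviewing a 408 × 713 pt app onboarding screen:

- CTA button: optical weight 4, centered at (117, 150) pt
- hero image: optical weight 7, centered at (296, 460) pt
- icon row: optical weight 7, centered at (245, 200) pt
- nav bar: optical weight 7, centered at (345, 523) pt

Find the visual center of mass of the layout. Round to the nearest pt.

(267, 355)

Total weight = 4 + 7 + 7 + 7 = 25.
x: (4·117 + 7·296 + 7·245 + 7·345) / 25 = 6670 / 25 ≈ 266.80
y: (4·150 + 7·460 + 7·200 + 7·523) / 25 = 8881 / 25 ≈ 355.24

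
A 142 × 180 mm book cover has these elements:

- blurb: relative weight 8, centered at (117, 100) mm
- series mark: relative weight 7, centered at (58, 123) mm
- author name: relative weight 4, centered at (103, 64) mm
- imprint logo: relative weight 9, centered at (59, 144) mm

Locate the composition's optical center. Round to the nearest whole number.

Total weight = 8 + 7 + 4 + 9 = 28.
x: (8·117 + 7·58 + 4·103 + 9·59) / 28 = 2285 / 28 ≈ 81.61
y: (8·100 + 7·123 + 4·64 + 9·144) / 28 = 3213 / 28 ≈ 114.75

(82, 115)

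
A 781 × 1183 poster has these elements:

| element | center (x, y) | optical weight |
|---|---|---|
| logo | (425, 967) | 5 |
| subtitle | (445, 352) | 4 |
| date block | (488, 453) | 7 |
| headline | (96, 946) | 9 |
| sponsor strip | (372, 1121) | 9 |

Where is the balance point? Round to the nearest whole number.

(339, 824)

Weights sum to 5 + 4 + 7 + 9 + 9 = 34.
Σw·x = 5·425 + 4·445 + 7·488 + 9·96 + 9·372 = 11533, so x̄ = 11533/34 ≈ 339.21.
Σw·y = 5·967 + 4·352 + 7·453 + 9·946 + 9·1121 = 28017, so ȳ = 28017/34 ≈ 824.03.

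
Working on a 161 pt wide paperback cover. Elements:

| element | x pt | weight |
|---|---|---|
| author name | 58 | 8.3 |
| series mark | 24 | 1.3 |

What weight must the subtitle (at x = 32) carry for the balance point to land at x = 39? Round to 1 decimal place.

Fixed elements: Σw = 8.3 + 1.3 = 9.6, Σw·x = 8.3·58 + 1.3·24 = 512.6.
Set Σw·x/Σw = 39: (512.6 + 32w) = 39·(9.6 + w).
Solving: w = (39·9.6 − 512.6) / (32 − 39) = -138.2 / -7 ≈ 19.74.

w ≈ 19.7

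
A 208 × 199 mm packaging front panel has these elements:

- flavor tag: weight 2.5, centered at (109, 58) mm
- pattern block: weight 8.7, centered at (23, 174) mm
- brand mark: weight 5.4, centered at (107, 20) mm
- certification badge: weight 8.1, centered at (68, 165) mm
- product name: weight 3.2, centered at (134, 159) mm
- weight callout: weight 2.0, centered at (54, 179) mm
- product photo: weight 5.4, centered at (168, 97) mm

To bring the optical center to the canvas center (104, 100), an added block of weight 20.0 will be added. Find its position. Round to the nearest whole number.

With the added block, Σw becomes 2.5 + 8.7 + 5.4 + 8.1 + 3.2 + 2.0 + 5.4 + 20.0 = 55.3.
x: need Σw·x = 55.3·104 = 5751.2. Existing = 2.5·109 + 8.7·23 + 5.4·107 + 8.1·68 + 3.2·134 + 2.0·54 + 5.4·168 = 3045.2. Remainder 2706.0 / 20.0 ≈ 135.30.
y: need Σw·y = 55.3·100 = 5530.0. Existing = 2.5·58 + 8.7·174 + 5.4·20 + 8.1·165 + 3.2·159 + 2.0·179 + 5.4·97 = 4493.9. Remainder 1036.1 / 20.0 ≈ 51.81.

(135, 52)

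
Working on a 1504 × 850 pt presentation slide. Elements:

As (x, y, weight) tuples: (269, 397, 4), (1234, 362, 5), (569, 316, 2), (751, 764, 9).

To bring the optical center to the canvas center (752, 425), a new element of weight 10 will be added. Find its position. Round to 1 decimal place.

After adding the new element, total weight = 4 + 5 + 2 + 9 + 10 = 30.
Along x: (15143 + 10·x) / 30 = 752 (existing moment 4·269 + 5·1234 + 2·569 + 9·751 = 15143) ⇒ x = (22560 − 15143) / 10 ≈ 741.70.
Along y: (10906 + 10·y) / 30 = 425 (existing moment 4·397 + 5·362 + 2·316 + 9·764 = 10906) ⇒ y = (12750 − 10906) / 10 ≈ 184.40.

(741.7, 184.4)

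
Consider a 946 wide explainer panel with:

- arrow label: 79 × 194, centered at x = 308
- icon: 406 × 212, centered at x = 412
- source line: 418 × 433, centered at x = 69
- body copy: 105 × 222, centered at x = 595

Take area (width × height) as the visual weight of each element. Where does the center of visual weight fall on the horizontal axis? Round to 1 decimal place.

Areas → weights: arrow label 79·194 = 15326, icon 406·212 = 86072, source line 418·433 = 180994, body copy 105·222 = 23310; Σw = 305702.
Σw·x = 15326·308 + 86072·412 + 180994·69 + 23310·595 = 66540108, so x̄ = 66540108/305702 ≈ 217.66.

x ≈ 217.7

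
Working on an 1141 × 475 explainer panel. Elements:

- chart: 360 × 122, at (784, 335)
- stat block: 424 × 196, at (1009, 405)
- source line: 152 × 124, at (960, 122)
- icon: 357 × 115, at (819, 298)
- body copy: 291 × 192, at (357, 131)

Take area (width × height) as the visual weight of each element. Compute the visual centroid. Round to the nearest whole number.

Taking area as weight: chart 360·122 = 43920, stat block 424·196 = 83104, source line 152·124 = 18848, icon 357·115 = 41055, body copy 291·192 = 55872. Sum 242799.
x-moment: 43920·784 + 83104·1009 + 18848·960 + 41055·819 + 55872·357 = 189949645; centroid 189949645/242799 ≈ 782.33.
y-moment: 43920·335 + 83104·405 + 18848·122 + 41055·298 + 55872·131 = 70223398; centroid 70223398/242799 ≈ 289.22.

(782, 289)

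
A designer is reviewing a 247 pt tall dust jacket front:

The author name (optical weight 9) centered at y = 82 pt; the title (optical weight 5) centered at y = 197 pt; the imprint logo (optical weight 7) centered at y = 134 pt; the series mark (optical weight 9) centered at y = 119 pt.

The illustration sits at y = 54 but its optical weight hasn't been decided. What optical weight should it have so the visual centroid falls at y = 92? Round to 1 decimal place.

w ≈ 25.6

Existing Σw = 30 (9 + 5 + 7 + 9); existing moment 9·82 + 5·197 + 7·134 + 9·119 = 3732.
Balance at y = 92 requires (3732 + w·54) / (30 + w) = 92.
So w = (92·30 − 3732)/(54 − 92) = -972/-38 ≈ 25.58.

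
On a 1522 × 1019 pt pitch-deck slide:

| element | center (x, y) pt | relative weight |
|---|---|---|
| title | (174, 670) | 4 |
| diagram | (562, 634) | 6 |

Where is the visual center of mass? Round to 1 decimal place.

(406.8, 648.4)

Weights sum to 4 + 6 = 10.
x: (4·174 + 6·562) / 10 = 4068 / 10 ≈ 406.80
y: (4·670 + 6·634) / 10 = 6484 / 10 ≈ 648.40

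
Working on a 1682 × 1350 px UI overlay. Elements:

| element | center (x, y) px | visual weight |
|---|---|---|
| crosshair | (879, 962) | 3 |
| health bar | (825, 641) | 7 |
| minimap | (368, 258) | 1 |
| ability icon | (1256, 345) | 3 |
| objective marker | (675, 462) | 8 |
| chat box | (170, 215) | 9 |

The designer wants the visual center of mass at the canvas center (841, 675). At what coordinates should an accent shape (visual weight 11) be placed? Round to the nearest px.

New total weight: (3 + 7 + 1 + 3 + 8 + 9) + 11 = 42.
x: target moment 42×841 = 35322; current 3·879 + 7·825 + 1·368 + 3·1256 + 8·675 + 9·170 = 19478; the accent shape supplies 15844, so x = 15844/11 ≈ 1440.36.
y: target moment 42×675 = 28350; current 3·962 + 7·641 + 1·258 + 3·345 + 8·462 + 9·215 = 14297; the accent shape supplies 14053, so y = 14053/11 ≈ 1277.55.

(1440, 1278)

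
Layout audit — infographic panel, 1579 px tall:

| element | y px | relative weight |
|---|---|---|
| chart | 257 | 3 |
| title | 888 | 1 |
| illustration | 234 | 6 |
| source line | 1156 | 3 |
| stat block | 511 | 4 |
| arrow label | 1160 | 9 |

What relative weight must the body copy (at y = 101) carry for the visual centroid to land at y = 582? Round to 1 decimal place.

w ≈ 8.1

Fixed elements: Σw = 3 + 1 + 6 + 3 + 4 + 9 = 26, Σw·y = 3·257 + 1·888 + 6·234 + 3·1156 + 4·511 + 9·1160 = 19015.
Set Σw·y/Σw = 582: (19015 + 101w) = 582·(26 + w).
Solving: w = (582·26 − 19015) / (101 − 582) = -3883 / -481 ≈ 8.07.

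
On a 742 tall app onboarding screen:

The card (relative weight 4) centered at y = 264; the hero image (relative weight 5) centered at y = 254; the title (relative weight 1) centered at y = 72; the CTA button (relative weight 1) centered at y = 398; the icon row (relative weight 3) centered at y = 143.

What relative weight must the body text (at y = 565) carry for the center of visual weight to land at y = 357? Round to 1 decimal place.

Existing Σw = 14 (4 + 5 + 1 + 1 + 3); existing moment 4·264 + 5·254 + 1·72 + 1·398 + 3·143 = 3225.
Set Σw·y/Σw = 357: (3225 + 565w) = 357·(14 + w).
Solving: w = (357·14 − 3225) / (565 − 357) = 1773 / 208 ≈ 8.52.

w ≈ 8.5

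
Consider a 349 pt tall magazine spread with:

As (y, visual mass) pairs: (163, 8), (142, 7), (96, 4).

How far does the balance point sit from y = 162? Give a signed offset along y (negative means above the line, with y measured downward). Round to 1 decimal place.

≈ -20.8 pt

Total weight = 8 + 7 + 4 = 19.
y: (8·163 + 7·142 + 4·96) / 19 = 2682 / 19 ≈ 141.16
Difference: 141.16 − 162 ≈ -20.84.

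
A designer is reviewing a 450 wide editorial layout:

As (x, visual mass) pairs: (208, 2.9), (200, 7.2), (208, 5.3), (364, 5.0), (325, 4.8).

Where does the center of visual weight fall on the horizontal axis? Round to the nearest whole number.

x ≈ 259

Σw = 2.9 + 7.2 + 5.3 + 5.0 + 4.8 = 25.2.
x-moment: 2.9·208 + 7.2·200 + 5.3·208 + 5.0·364 + 4.8·325 = 6525.6; centroid 6525.6/25.2 ≈ 258.95.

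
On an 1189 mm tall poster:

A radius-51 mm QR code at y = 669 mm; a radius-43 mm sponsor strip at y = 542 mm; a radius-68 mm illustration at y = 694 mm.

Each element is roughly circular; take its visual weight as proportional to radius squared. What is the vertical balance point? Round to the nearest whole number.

Weights ∝ r²: QR code 51² = 2601, sponsor strip 43² = 1849, illustration 68² = 4624; Σw = 9074.
Σw·y = 2601·669 + 1849·542 + 4624·694 = 5951283, so ȳ = 5951283/9074 ≈ 655.86.

y ≈ 656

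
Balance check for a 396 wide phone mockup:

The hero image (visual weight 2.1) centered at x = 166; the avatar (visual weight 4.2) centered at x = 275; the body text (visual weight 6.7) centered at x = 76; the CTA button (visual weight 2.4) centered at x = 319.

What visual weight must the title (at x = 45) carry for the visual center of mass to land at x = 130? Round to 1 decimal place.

Fixed elements: Σw = 2.1 + 4.2 + 6.7 + 2.4 = 15.4, Σw·x = 2.1·166 + 4.2·275 + 6.7·76 + 2.4·319 = 2778.4.
For the centroid to hit 130: (2778.4 + w·45) / (15.4 + w) = 130.
Rearranging, w·(45 − 130) = 130·15.4 − 2778.4 = -776.4, so w ≈ -776.4/-85 = 9.13.

w ≈ 9.1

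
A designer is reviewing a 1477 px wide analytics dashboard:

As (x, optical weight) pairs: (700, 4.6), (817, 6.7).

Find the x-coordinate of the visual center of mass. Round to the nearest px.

x ≈ 769

Total weight = 4.6 + 6.7 = 11.3.
x-moment: 4.6·700 + 6.7·817 = 8693.9; centroid 8693.9/11.3 ≈ 769.37.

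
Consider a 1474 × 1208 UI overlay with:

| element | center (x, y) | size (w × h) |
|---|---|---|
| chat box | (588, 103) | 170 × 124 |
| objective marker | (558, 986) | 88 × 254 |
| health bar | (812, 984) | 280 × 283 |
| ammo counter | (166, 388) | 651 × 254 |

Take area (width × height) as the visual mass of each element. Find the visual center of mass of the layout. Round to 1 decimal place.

(405.0, 577.5)

Areas → weights: chat box 170·124 = 21080, objective marker 88·254 = 22352, health bar 280·283 = 79240, ammo counter 651·254 = 165354; Σw = 288026.
x: (21080·588 + 22352·558 + 79240·812 + 165354·166) / 288026 = 116659100 / 288026 ≈ 405.03
y: (21080·103 + 22352·986 + 79240·984 + 165354·388) / 288026 = 166339824 / 288026 ≈ 577.52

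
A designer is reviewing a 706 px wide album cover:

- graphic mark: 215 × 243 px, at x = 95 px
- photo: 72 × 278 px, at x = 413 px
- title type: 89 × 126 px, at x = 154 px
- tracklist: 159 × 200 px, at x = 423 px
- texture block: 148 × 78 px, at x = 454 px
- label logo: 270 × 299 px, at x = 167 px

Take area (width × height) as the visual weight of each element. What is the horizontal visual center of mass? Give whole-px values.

x ≈ 227

Areas → weights: graphic mark 215·243 = 52245, photo 72·278 = 20016, title type 89·126 = 11214, tracklist 159·200 = 31800, texture block 148·78 = 11544, label logo 270·299 = 80730; Σw = 207549.
Σw·x = 47131125; x̄ = 47131125/207549 ≈ 227.08.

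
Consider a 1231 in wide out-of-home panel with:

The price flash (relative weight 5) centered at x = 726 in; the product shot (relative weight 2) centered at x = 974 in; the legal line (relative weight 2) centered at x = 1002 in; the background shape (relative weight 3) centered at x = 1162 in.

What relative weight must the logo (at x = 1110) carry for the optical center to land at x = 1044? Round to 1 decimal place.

Known weights sum to 5 + 2 + 2 + 3 = 12; their moment is 5·726 + 2·974 + 2·1002 + 3·1162 = 11068.
For the centroid to hit 1044: (11068 + w·1110) / (12 + w) = 1044.
Solving: w = (1044·12 − 11068) / (1110 − 1044) = 1460 / 66 ≈ 22.12.

w ≈ 22.1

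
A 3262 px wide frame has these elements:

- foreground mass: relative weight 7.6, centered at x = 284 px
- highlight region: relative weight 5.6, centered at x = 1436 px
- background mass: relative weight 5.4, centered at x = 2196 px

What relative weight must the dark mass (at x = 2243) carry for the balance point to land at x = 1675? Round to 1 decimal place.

Known weights sum to 7.6 + 5.6 + 5.4 = 18.6; their moment is 7.6·284 + 5.6·1436 + 5.4·2196 = 22058.4.
Balance at x = 1675 requires (22058.4 + w·2243) / (18.6 + w) = 1675.
Rearranging, w·(2243 − 1675) = 1675·18.6 − 22058.4 = 9096.6, so w ≈ 9096.6/568 = 16.02.

w ≈ 16.0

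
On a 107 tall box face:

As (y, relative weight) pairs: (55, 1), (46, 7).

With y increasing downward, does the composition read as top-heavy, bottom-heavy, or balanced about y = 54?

Σw = 1 + 7 = 8.
Σw·y = 1·55 + 7·46 = 377, so ȳ = 377/8 ≈ 47.12.
Since 47.1 is above (smaller y than) 54, the composition reads top-heavy.

top-heavy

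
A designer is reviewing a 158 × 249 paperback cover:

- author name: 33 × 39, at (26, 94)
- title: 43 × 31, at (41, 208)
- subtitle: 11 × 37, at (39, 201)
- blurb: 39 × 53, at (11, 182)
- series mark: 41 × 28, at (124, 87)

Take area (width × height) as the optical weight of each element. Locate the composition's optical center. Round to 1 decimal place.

(43.1, 153.2)

Areas: author name 33·39 = 1287, title 43·31 = 1333, subtitle 11·37 = 407, blurb 39·53 = 2067, series mark 41·28 = 1148. Total weight = 6242.
x-moment: 1287·26 + 1333·41 + 407·39 + 2067·11 + 1148·124 = 269077; centroid 269077/6242 ≈ 43.11.
y-moment: 1287·94 + 1333·208 + 407·201 + 2067·182 + 1148·87 = 956119; centroid 956119/6242 ≈ 153.18.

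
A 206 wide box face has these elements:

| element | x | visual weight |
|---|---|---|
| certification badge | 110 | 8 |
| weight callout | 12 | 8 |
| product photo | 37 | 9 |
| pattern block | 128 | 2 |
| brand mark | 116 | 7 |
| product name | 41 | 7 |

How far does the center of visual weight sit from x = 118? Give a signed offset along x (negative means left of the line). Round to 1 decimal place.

≈ -53.0

Σw = 8 + 8 + 9 + 2 + 7 + 7 = 41.
x-moment: 8·110 + 8·12 + 9·37 + 2·128 + 7·116 + 7·41 = 2664; centroid 2664/41 ≈ 64.98.
Difference: 64.98 − 118 ≈ -53.02.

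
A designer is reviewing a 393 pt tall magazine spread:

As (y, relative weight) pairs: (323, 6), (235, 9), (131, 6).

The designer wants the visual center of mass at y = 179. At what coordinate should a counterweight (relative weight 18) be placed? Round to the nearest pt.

y ≈ 119

With the counterweight, Σw becomes 6 + 9 + 6 + 18 = 39.
Along y: (4839 + 18·y) / 39 = 179 (existing moment 6·323 + 9·235 + 6·131 = 4839) ⇒ y = (6981 − 4839) / 18 ≈ 119.00.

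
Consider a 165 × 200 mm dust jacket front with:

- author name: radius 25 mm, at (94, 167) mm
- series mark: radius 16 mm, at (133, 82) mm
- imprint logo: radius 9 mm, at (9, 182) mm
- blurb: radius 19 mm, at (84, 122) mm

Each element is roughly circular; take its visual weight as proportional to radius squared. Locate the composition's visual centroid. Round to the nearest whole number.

(94, 139)

Weights ∝ r²: author name 25² = 625, series mark 16² = 256, imprint logo 9² = 81, blurb 19² = 361; Σw = 1323.
x-moment: 625·94 + 256·133 + 81·9 + 361·84 = 123851; centroid 123851/1323 ≈ 93.61.
y-moment: 625·167 + 256·82 + 81·182 + 361·122 = 184151; centroid 184151/1323 ≈ 139.19.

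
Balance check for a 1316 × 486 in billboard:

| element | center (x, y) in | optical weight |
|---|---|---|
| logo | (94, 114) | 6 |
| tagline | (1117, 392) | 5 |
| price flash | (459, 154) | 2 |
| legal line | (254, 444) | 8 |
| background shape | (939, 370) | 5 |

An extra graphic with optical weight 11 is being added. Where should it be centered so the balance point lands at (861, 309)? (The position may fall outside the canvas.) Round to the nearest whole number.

With the extra graphic, Σw becomes 6 + 5 + 2 + 8 + 5 + 11 = 37.
Along x: (13794 + 11·x) / 37 = 861 (existing moment 6·94 + 5·1117 + 2·459 + 8·254 + 5·939 = 13794) ⇒ x = (31857 − 13794) / 11 ≈ 1642.09.
Along y: (8354 + 11·y) / 37 = 309 (existing moment 6·114 + 5·392 + 2·154 + 8·444 + 5·370 = 8354) ⇒ y = (11433 − 8354) / 11 ≈ 279.91.

(1642, 280)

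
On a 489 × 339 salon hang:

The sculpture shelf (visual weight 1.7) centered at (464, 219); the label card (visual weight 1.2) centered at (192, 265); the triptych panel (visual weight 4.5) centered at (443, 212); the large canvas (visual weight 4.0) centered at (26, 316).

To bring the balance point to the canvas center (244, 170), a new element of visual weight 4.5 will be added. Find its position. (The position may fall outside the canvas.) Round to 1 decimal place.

After adding the new element, total weight = 1.7 + 1.2 + 4.5 + 4.0 + 4.5 = 15.9.
x: need Σw·x = 15.9·244 = 3879.6. Existing = 1.7·464 + 1.2·192 + 4.5·443 + 4.0·26 = 3116.7. Remainder 762.9 / 4.5 ≈ 169.53.
y: need Σw·y = 15.9·170 = 2703.0. Existing = 1.7·219 + 1.2·265 + 4.5·212 + 4.0·316 = 2908.3. Remainder -205.3 / 4.5 ≈ -45.62.

(169.5, -45.6)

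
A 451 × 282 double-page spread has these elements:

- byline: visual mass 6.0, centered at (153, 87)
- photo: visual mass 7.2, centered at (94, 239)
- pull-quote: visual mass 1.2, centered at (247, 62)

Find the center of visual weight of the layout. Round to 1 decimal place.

Σw = 6.0 + 7.2 + 1.2 = 14.4.
Σw·x = 6.0·153 + 7.2·94 + 1.2·247 = 1891.2, so x̄ = 1891.2/14.4 ≈ 131.33.
Σw·y = 6.0·87 + 7.2·239 + 1.2·62 = 2317.2, so ȳ = 2317.2/14.4 ≈ 160.92.

(131.3, 160.9)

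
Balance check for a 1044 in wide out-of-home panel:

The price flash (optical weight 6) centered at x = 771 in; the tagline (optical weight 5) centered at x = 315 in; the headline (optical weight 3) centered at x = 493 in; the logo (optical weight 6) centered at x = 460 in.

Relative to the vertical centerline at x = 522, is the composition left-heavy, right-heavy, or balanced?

Total weight = 6 + 5 + 3 + 6 = 20.
Σw·x = 6·771 + 5·315 + 3·493 + 6·460 = 10440, so x̄ = 10440/20 ≈ 522.00.
522.00 = 522 exactly: balanced.

balanced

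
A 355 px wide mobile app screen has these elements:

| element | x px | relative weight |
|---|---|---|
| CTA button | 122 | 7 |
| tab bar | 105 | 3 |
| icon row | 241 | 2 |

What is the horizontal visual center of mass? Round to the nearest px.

x ≈ 138

Weights sum to 7 + 3 + 2 = 12.
x: (7·122 + 3·105 + 2·241) / 12 = 1651 / 12 ≈ 137.58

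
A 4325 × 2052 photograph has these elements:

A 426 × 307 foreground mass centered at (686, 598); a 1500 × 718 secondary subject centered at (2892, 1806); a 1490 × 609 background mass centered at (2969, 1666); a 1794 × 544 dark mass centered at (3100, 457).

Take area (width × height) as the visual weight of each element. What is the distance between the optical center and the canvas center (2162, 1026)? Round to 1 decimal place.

Areas → weights: foreground mass 426·307 = 130782, secondary subject 1500·718 = 1077000, background mass 1490·609 = 907410, dark mass 1794·544 = 975936; Σw = 3091128.
Σw·x = 130782·686 + 1077000·2892 + 907410·2969 + 975936·3100 = 8923902342, so x̄ = 8923902342/3091128 ≈ 2886.94.
Σw·y = 130782·598 + 1077000·1806 + 907410·1666 + 975936·457 = 3981017448, so ȳ = 3981017448/3091128 ≈ 1287.89.
Offset from (2162, 1026): Δx ≈ 724.94, Δy ≈ 261.89; distance = √(Δx² + Δy²) ≈ 770.79.

≈ 770.8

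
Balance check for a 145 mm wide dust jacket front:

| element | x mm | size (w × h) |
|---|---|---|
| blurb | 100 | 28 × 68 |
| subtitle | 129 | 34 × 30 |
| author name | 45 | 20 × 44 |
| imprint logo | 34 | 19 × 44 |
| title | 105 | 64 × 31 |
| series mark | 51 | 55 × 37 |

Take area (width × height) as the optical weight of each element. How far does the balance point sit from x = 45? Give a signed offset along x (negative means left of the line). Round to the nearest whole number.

≈ 36 mm

Taking area as weight: blurb 28·68 = 1904, subtitle 34·30 = 1020, author name 20·44 = 880, imprint logo 19·44 = 836, title 64·31 = 1984, series mark 55·37 = 2035. Sum 8659.
Σw·x = 702109; x̄ = 702109/8659 ≈ 81.08.
Against x = 45, that's 81.08 − 45 = 36.08.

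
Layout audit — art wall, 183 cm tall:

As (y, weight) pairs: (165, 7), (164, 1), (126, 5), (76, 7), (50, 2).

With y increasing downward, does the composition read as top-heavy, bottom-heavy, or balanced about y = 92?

Weights sum to 7 + 1 + 5 + 7 + 2 = 22.
y: (7·165 + 1·164 + 5·126 + 7·76 + 2·50) / 22 = 2581 / 22 ≈ 117.32
117.3 lies below (larger y than) the midline 92, so the layout is bottom-heavy.

bottom-heavy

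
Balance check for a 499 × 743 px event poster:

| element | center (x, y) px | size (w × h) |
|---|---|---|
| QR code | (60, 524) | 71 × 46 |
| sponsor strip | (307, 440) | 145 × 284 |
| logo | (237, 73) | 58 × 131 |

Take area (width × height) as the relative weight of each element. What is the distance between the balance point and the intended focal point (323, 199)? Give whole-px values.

Areas: QR code 71·46 = 3266, sponsor strip 145·284 = 41180, logo 58·131 = 7598. Total weight = 52044.
x: (3266·60 + 41180·307 + 7598·237) / 52044 = 14638946 / 52044 ≈ 281.28
y: (3266·524 + 41180·440 + 7598·73) / 52044 = 20385238 / 52044 ≈ 391.69
Offset from (323, 199): Δx ≈ -41.72, Δy ≈ 192.69; distance = √(Δx² + Δy²) ≈ 197.16.

≈ 197 px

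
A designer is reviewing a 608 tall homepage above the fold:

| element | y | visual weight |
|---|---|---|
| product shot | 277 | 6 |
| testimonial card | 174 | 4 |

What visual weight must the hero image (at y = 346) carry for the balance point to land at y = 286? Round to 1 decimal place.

Fixed elements: Σw = 6 + 4 = 10, Σw·y = 6·277 + 4·174 = 2358.
For the centroid to hit 286: (2358 + w·346) / (10 + w) = 286.
So w = (286·10 − 2358)/(346 − 286) = 502/60 ≈ 8.37.

w ≈ 8.4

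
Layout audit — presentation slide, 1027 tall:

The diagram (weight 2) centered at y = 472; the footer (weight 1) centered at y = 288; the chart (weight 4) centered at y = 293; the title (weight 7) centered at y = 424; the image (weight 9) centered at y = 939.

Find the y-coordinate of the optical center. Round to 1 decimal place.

Σw = 2 + 1 + 4 + 7 + 9 = 23.
Σw·y = 2·472 + 1·288 + 4·293 + 7·424 + 9·939 = 13823, so ȳ = 13823/23 ≈ 601.00.

y ≈ 601.0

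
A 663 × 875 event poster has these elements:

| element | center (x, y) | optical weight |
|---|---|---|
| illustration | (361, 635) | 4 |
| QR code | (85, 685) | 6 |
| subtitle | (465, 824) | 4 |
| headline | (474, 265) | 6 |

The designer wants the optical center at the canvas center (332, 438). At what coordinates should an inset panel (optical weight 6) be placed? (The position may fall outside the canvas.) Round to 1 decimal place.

(329.0, -24.7)

With the inset panel, Σw becomes 4 + 6 + 4 + 6 + 6 = 26.
Along x: (6658 + 6·x) / 26 = 332 (existing moment 4·361 + 6·85 + 4·465 + 6·474 = 6658) ⇒ x = (8632 − 6658) / 6 ≈ 329.00.
Along y: (11536 + 6·y) / 26 = 438 (existing moment 4·635 + 6·685 + 4·824 + 6·265 = 11536) ⇒ y = (11388 − 11536) / 6 ≈ -24.67.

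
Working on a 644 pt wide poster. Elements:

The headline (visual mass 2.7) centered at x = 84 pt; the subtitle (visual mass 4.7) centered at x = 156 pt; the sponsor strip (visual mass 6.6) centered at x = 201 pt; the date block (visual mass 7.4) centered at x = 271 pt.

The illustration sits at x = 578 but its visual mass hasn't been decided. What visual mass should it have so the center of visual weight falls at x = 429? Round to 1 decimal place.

Fixed elements: Σw = 2.7 + 4.7 + 6.6 + 7.4 = 21.4, Σw·x = 2.7·84 + 4.7·156 + 6.6·201 + 7.4·271 = 4292.0.
For the centroid to hit 429: (4292.0 + w·578) / (21.4 + w) = 429.
Solving: w = (429·21.4 − 4292.0) / (578 − 429) = 4888.6 / 149 ≈ 32.81.

w ≈ 32.8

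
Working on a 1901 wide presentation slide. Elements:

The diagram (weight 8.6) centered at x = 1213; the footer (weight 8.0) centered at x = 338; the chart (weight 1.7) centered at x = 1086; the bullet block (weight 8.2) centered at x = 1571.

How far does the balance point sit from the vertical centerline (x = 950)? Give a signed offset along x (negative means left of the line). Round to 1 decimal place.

Total weight = 8.6 + 8.0 + 1.7 + 8.2 = 26.5.
x: (8.6·1213 + 8.0·338 + 1.7·1086 + 8.2·1571) / 26.5 = 27864.2 / 26.5 ≈ 1051.48
Against x = 950, that's 1051.48 − 950 = 101.48.

≈ 101.5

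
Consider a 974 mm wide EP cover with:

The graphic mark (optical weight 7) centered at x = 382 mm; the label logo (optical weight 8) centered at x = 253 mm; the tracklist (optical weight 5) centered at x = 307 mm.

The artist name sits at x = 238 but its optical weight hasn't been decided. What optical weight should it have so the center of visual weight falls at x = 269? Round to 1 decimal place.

w ≈ 27.5

Known weights sum to 7 + 8 + 5 = 20; their moment is 7·382 + 8·253 + 5·307 = 6233.
Set Σw·x/Σw = 269: (6233 + 238w) = 269·(20 + w).
So w = (269·20 − 6233)/(238 − 269) = -853/-31 ≈ 27.52.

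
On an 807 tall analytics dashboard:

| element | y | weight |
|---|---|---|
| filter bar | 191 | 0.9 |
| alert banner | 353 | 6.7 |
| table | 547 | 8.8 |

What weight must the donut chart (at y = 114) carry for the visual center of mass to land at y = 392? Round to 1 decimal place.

Known weights sum to 0.9 + 6.7 + 8.8 = 16.4; their moment is 0.9·191 + 6.7·353 + 8.8·547 = 7350.6.
Set Σw·y/Σw = 392: (7350.6 + 114w) = 392·(16.4 + w).
Solving: w = (392·16.4 − 7350.6) / (114 − 392) = -921.8 / -278 ≈ 3.32.

w ≈ 3.3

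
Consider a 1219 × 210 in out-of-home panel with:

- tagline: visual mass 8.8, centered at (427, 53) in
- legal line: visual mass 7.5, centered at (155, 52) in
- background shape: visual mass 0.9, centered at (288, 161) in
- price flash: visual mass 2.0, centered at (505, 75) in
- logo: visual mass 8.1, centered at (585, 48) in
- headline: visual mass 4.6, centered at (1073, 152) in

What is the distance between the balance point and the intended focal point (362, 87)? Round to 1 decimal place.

Total weight = 8.8 + 7.5 + 0.9 + 2.0 + 8.1 + 4.6 = 31.9.
Σw·x = 8.8·427 + 7.5·155 + 0.9·288 + 2.0·505 + 8.1·585 + 4.6·1073 = 15863.6, so x̄ = 15863.6/31.9 ≈ 497.29.
Σw·y = 8.8·53 + 7.5·52 + 0.9·161 + 2.0·75 + 8.1·48 + 4.6·152 = 2239.3, so ȳ = 2239.3/31.9 ≈ 70.20.
Offset from (362, 87): Δx ≈ 135.29, Δy ≈ -16.80; distance = √(Δx² + Δy²) ≈ 136.33.

≈ 136.3 in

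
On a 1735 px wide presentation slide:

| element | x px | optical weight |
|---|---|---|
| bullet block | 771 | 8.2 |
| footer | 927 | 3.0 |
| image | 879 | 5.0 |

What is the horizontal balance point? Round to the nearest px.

Σw = 8.2 + 3.0 + 5.0 = 16.2.
Σw·x = 8.2·771 + 3.0·927 + 5.0·879 = 13498.2, so x̄ = 13498.2/16.2 ≈ 833.22.

x ≈ 833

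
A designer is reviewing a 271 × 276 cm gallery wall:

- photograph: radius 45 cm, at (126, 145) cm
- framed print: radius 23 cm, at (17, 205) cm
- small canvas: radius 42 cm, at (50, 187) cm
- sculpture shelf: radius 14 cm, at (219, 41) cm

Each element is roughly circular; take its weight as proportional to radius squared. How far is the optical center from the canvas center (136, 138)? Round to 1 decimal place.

≈ 54.9 cm

r² weights: photograph 45² = 2025, framed print 23² = 529, small canvas 42² = 1764, sculpture shelf 14² = 196. Total = 4514.
x: (2025·126 + 529·17 + 1764·50 + 196·219) / 4514 = 395267 / 4514 ≈ 87.56
y: (2025·145 + 529·205 + 1764·187 + 196·41) / 4514 = 739974 / 4514 ≈ 163.93
Relative to (136, 138): Δ = (-48.44, 25.93); |Δ| = √(-48.44² + 25.93²) ≈ 54.94.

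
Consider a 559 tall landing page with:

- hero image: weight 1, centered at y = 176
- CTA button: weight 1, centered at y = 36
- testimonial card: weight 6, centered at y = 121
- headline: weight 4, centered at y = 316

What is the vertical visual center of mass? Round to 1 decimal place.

y ≈ 183.5

Σw = 1 + 1 + 6 + 4 = 12.
y: (1·176 + 1·36 + 6·121 + 4·316) / 12 = 2202 / 12 ≈ 183.50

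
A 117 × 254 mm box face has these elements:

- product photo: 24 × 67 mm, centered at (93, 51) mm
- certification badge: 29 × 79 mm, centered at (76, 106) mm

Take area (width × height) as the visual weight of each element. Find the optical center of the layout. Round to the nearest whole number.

Taking area as weight: product photo 24·67 = 1608, certification badge 29·79 = 2291. Sum 3899.
Σw·x = 1608·93 + 2291·76 = 323660, so x̄ = 323660/3899 ≈ 83.01.
Σw·y = 1608·51 + 2291·106 = 324854, so ȳ = 324854/3899 ≈ 83.32.

(83, 83)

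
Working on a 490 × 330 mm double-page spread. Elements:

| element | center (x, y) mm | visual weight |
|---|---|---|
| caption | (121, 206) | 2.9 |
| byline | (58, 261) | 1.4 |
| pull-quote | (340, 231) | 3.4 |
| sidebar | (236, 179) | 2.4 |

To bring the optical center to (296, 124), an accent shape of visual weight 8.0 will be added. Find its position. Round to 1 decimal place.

(400.4, 8.3)

With the accent shape, Σw becomes 2.9 + 1.4 + 3.4 + 2.4 + 8.0 = 18.1.
x: need Σw·x = 18.1·296 = 5357.6. Existing = 2.9·121 + 1.4·58 + 3.4·340 + 2.4·236 = 2154.5. Remainder 3203.1 / 8.0 ≈ 400.39.
y: need Σw·y = 18.1·124 = 2244.4. Existing = 2.9·206 + 1.4·261 + 3.4·231 + 2.4·179 = 2177.8. Remainder 66.6 / 8.0 ≈ 8.33.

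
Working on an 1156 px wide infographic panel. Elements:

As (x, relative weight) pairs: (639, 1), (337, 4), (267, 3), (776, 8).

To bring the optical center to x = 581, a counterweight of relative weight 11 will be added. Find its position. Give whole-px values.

After adding the counterweight, total weight = 1 + 4 + 3 + 8 + 11 = 27.
x: target moment 27×581 = 15687; current 1·639 + 4·337 + 3·267 + 8·776 = 8996; the counterweight supplies 6691, so x = 6691/11 ≈ 608.27.

x ≈ 608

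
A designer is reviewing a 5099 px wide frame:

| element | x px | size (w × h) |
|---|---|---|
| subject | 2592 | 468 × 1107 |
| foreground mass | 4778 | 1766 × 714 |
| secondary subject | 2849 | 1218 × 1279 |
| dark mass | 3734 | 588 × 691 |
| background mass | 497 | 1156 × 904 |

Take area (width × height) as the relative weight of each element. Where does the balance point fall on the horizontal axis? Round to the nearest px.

Areas → weights: subject 468·1107 = 518076, foreground mass 1766·714 = 1260924, secondary subject 1218·1279 = 1557822, dark mass 588·691 = 406308, background mass 1156·904 = 1045024; Σw = 4788154.
x-moment: 518076·2592 + 1260924·4778 + 1557822·2849 + 406308·3734 + 1045024·497 = 13842313742; centroid 13842313742/4788154 ≈ 2890.95.

x ≈ 2891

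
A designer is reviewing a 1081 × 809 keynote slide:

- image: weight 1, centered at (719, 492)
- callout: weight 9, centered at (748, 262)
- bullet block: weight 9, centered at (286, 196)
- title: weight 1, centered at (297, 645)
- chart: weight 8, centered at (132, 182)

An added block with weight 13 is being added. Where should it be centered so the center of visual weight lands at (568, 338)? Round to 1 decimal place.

(916.2, 549.5)

With the added block, Σw becomes 1 + 9 + 9 + 1 + 8 + 13 = 41.
x: need Σw·x = 41·568 = 23288. Existing = 1·719 + 9·748 + 9·286 + 1·297 + 8·132 = 11378. Remainder 11910 / 13 ≈ 916.15.
y: need Σw·y = 41·338 = 13858. Existing = 1·492 + 9·262 + 9·196 + 1·645 + 8·182 = 6715. Remainder 7143 / 13 ≈ 549.46.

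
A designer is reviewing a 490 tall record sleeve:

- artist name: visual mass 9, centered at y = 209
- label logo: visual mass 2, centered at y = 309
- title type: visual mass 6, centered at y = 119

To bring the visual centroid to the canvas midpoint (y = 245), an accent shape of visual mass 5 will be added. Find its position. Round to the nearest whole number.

y ≈ 435

After adding the accent shape, total weight = 9 + 2 + 6 + 5 = 22.
y: target moment 22×245 = 5390; current 9·209 + 2·309 + 6·119 = 3213; the accent shape supplies 2177, so y = 2177/5 ≈ 435.40.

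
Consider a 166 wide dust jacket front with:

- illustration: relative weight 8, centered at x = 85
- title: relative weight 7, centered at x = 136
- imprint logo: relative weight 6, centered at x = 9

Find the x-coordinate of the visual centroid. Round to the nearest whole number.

Weights sum to 8 + 7 + 6 = 21.
x-moment: 8·85 + 7·136 + 6·9 = 1686; centroid 1686/21 ≈ 80.29.

x ≈ 80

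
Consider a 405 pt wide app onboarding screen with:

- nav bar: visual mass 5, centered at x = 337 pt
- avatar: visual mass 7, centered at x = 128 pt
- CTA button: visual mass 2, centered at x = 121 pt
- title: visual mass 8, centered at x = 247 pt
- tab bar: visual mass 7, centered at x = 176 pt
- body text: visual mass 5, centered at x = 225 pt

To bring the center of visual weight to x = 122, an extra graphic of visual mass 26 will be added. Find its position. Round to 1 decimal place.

After adding the extra graphic, total weight = 5 + 7 + 2 + 8 + 7 + 5 + 26 = 60.
x: target moment 60×122 = 7320; current 5·337 + 7·128 + 2·121 + 8·247 + 7·176 + 5·225 = 7156; the extra graphic supplies 164, so x = 164/26 ≈ 6.31.

x ≈ 6.3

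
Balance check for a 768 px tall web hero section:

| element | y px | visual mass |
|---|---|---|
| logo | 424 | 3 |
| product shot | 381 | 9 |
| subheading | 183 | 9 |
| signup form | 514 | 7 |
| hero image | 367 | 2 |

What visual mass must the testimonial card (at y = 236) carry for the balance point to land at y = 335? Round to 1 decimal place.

w ≈ 6.4

Existing Σw = 30 (3 + 9 + 9 + 7 + 2); existing moment 3·424 + 9·381 + 9·183 + 7·514 + 2·367 = 10680.
Set Σw·y/Σw = 335: (10680 + 236w) = 335·(30 + w).
Solving: w = (335·30 − 10680) / (236 − 335) = -630 / -99 ≈ 6.36.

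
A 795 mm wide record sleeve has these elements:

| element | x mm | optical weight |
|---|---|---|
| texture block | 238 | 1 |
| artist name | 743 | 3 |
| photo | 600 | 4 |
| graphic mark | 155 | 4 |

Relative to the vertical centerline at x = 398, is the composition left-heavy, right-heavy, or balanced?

Σw = 1 + 3 + 4 + 4 = 12.
x-moment: 1·238 + 3·743 + 4·600 + 4·155 = 5487; centroid 5487/12 ≈ 457.25.
457.2 vs midline 398 → right-heavy.

right-heavy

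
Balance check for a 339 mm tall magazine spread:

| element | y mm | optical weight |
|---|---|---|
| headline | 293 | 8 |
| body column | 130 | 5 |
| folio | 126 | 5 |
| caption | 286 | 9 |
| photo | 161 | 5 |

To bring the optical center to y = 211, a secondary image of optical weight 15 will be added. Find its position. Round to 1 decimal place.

New total weight: (8 + 5 + 5 + 9 + 5) + 15 = 47.
y: target moment 47×211 = 9917; current 8·293 + 5·130 + 5·126 + 9·286 + 5·161 = 7003; the secondary image supplies 2914, so y = 2914/15 ≈ 194.27.

y ≈ 194.3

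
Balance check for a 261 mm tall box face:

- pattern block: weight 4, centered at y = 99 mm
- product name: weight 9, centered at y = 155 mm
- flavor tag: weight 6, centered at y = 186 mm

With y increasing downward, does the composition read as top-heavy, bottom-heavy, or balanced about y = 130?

Σw = 4 + 9 + 6 = 19.
Σw·y = 4·99 + 9·155 + 6·186 = 2907, so ȳ = 2907/19 ≈ 153.00.
153.0 vs midline 130 → bottom-heavy.

bottom-heavy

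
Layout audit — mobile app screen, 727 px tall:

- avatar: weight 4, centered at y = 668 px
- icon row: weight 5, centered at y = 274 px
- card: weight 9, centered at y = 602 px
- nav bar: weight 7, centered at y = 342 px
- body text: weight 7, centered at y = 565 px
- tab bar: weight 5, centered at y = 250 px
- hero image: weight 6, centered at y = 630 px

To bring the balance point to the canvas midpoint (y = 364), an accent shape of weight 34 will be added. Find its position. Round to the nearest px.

New total weight: (4 + 5 + 9 + 7 + 7 + 5 + 6) + 34 = 77.
y: need Σw·y = 77·364 = 28028. Existing = 4·668 + 5·274 + 9·602 + 7·342 + 7·565 + 5·250 + 6·630 = 20839. Remainder 7189 / 34 ≈ 211.44.

y ≈ 211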